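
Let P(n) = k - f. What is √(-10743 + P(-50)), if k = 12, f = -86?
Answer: I*√10645 ≈ 103.17*I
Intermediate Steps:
P(n) = 98 (P(n) = 12 - 1*(-86) = 12 + 86 = 98)
√(-10743 + P(-50)) = √(-10743 + 98) = √(-10645) = I*√10645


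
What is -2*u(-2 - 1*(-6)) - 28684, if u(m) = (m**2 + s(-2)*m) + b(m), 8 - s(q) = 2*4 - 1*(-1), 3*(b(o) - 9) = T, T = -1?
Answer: -86176/3 ≈ -28725.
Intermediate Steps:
b(o) = 26/3 (b(o) = 9 + (1/3)*(-1) = 9 - 1/3 = 26/3)
s(q) = -1 (s(q) = 8 - (2*4 - 1*(-1)) = 8 - (8 + 1) = 8 - 1*9 = 8 - 9 = -1)
u(m) = 26/3 + m**2 - m (u(m) = (m**2 - m) + 26/3 = 26/3 + m**2 - m)
-2*u(-2 - 1*(-6)) - 28684 = -2*(26/3 + (-2 - 1*(-6))**2 - (-2 - 1*(-6))) - 28684 = -2*(26/3 + (-2 + 6)**2 - (-2 + 6)) - 28684 = -2*(26/3 + 4**2 - 1*4) - 28684 = -2*(26/3 + 16 - 4) - 28684 = -2*62/3 - 28684 = -124/3 - 28684 = -86176/3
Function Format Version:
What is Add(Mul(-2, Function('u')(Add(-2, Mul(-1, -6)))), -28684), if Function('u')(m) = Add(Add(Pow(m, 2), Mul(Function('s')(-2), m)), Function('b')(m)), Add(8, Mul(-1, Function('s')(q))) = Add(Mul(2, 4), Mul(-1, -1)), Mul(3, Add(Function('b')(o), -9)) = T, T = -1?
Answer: Rational(-86176, 3) ≈ -28725.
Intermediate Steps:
Function('b')(o) = Rational(26, 3) (Function('b')(o) = Add(9, Mul(Rational(1, 3), -1)) = Add(9, Rational(-1, 3)) = Rational(26, 3))
Function('s')(q) = -1 (Function('s')(q) = Add(8, Mul(-1, Add(Mul(2, 4), Mul(-1, -1)))) = Add(8, Mul(-1, Add(8, 1))) = Add(8, Mul(-1, 9)) = Add(8, -9) = -1)
Function('u')(m) = Add(Rational(26, 3), Pow(m, 2), Mul(-1, m)) (Function('u')(m) = Add(Add(Pow(m, 2), Mul(-1, m)), Rational(26, 3)) = Add(Rational(26, 3), Pow(m, 2), Mul(-1, m)))
Add(Mul(-2, Function('u')(Add(-2, Mul(-1, -6)))), -28684) = Add(Mul(-2, Add(Rational(26, 3), Pow(Add(-2, Mul(-1, -6)), 2), Mul(-1, Add(-2, Mul(-1, -6))))), -28684) = Add(Mul(-2, Add(Rational(26, 3), Pow(Add(-2, 6), 2), Mul(-1, Add(-2, 6)))), -28684) = Add(Mul(-2, Add(Rational(26, 3), Pow(4, 2), Mul(-1, 4))), -28684) = Add(Mul(-2, Add(Rational(26, 3), 16, -4)), -28684) = Add(Mul(-2, Rational(62, 3)), -28684) = Add(Rational(-124, 3), -28684) = Rational(-86176, 3)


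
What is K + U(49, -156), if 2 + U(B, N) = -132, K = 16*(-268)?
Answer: -4422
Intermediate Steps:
K = -4288
U(B, N) = -134 (U(B, N) = -2 - 132 = -134)
K + U(49, -156) = -4288 - 134 = -4422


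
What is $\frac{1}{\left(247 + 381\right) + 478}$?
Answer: $\frac{1}{1106} \approx 0.00090416$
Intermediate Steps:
$\frac{1}{\left(247 + 381\right) + 478} = \frac{1}{628 + 478} = \frac{1}{1106}$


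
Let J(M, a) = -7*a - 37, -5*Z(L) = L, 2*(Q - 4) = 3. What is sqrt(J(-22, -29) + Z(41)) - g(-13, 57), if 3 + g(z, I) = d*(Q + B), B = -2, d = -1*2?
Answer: 10 + sqrt(3945)/5 ≈ 22.562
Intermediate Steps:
d = -2
Q = 11/2 (Q = 4 + (1/2)*3 = 4 + 3/2 = 11/2 ≈ 5.5000)
Z(L) = -L/5
J(M, a) = -37 - 7*a
g(z, I) = -10 (g(z, I) = -3 - 2*(11/2 - 2) = -3 - 2*7/2 = -3 - 7 = -10)
sqrt(J(-22, -29) + Z(41)) - g(-13, 57) = sqrt((-37 - 7*(-29)) - 1/5*41) - 1*(-10) = sqrt((-37 + 203) - 41/5) + 10 = sqrt(166 - 41/5) + 10 = sqrt(789/5) + 10 = sqrt(3945)/5 + 10 = 10 + sqrt(3945)/5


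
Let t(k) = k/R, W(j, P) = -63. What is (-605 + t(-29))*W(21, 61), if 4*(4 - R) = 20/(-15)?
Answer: 500976/13 ≈ 38537.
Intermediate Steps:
R = 13/3 (R = 4 - 5/(-15) = 4 - 5*(-1)/15 = 4 - ¼*(-4/3) = 4 + ⅓ = 13/3 ≈ 4.3333)
t(k) = 3*k/13 (t(k) = k/(13/3) = k*(3/13) = 3*k/13)
(-605 + t(-29))*W(21, 61) = (-605 + (3/13)*(-29))*(-63) = (-605 - 87/13)*(-63) = -7952/13*(-63) = 500976/13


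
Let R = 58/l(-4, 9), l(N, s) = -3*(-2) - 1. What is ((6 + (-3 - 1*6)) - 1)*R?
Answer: -232/5 ≈ -46.400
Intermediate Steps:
l(N, s) = 5 (l(N, s) = 6 - 1 = 5)
R = 58/5 ≈ 11.600
((6 + (-3 - 1*6)) - 1)*R = ((6 + (-3 - 1*6)) - 1)*(58/5) = ((6 + (-3 - 6)) - 1)*(58/5) = ((6 - 9) - 1)*(58/5) = (-3 - 1)*(58/5) = -4*58/5 = -232/5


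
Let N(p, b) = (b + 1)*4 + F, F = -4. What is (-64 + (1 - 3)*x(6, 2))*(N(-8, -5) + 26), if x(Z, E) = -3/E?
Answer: -366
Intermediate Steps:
N(p, b) = 4*b (N(p, b) = (b + 1)*4 - 4 = (1 + b)*4 - 4 = (4 + 4*b) - 4 = 4*b)
(-64 + (1 - 3)*x(6, 2))*(N(-8, -5) + 26) = (-64 + (1 - 3)*(-3/2))*(4*(-5) + 26) = (-64 - (-6)/2)*(-20 + 26) = (-64 - 2*(-3/2))*6 = (-64 + 3)*6 = -61*6 = -366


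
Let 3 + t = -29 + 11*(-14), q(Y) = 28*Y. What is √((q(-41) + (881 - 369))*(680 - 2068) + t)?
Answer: √882582 ≈ 939.46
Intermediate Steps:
t = -186 (t = -3 + (-29 + 11*(-14)) = -3 + (-29 - 154) = -3 - 183 = -186)
√((q(-41) + (881 - 369))*(680 - 2068) + t) = √((28*(-41) + (881 - 369))*(680 - 2068) - 186) = √((-1148 + 512)*(-1388) - 186) = √(-636*(-1388) - 186) = √(882768 - 186) = √882582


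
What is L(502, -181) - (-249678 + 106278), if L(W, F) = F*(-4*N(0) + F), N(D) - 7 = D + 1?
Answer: 181953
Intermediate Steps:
N(D) = 8 + D (N(D) = 7 + (D + 1) = 7 + (1 + D) = 8 + D)
L(W, F) = F*(-32 + F) (L(W, F) = F*(-4*(8 + 0) + F) = F*(-4*8 + F) = F*(-32 + F))
L(502, -181) - (-249678 + 106278) = -181*(-32 - 181) - (-249678 + 106278) = -181*(-213) - 1*(-143400) = 38553 + 143400 = 181953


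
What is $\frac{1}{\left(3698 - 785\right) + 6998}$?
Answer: $\frac{1}{9911} \approx 0.0001009$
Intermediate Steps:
$\frac{1}{\left(3698 - 785\right) + 6998} = \frac{1}{2913 + 6998} = \frac{1}{9911}$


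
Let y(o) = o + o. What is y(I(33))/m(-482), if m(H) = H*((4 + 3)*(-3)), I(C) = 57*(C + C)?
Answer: 1254/1687 ≈ 0.74333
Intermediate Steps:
I(C) = 114*C (I(C) = 57*(2*C) = 114*C)
y(o) = 2*o
m(H) = -21*H (m(H) = H*(7*(-3)) = H*(-21) = -21*H)
y(I(33))/m(-482) = (2*(114*33))/((-21*(-482))) = (2*3762)/10122 = 7524*(1/10122) = 1254/1687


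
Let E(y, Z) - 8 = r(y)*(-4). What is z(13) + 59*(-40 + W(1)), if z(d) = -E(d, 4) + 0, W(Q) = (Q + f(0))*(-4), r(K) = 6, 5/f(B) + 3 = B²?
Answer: -6560/3 ≈ -2186.7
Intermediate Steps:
f(B) = 5/(-3 + B²)
W(Q) = 20/3 - 4*Q (W(Q) = (Q + 5/(-3 + 0²))*(-4) = (Q + 5/(-3 + 0))*(-4) = (Q + 5/(-3))*(-4) = (Q + 5*(-⅓))*(-4) = (Q - 5/3)*(-4) = (-5/3 + Q)*(-4) = 20/3 - 4*Q)
E(y, Z) = -16 (E(y, Z) = 8 + 6*(-4) = 8 - 24 = -16)
z(d) = 16 (z(d) = -1*(-16) + 0 = 16 + 0 = 16)
z(13) + 59*(-40 + W(1)) = 16 + 59*(-40 + (20/3 - 4*1)) = 16 + 59*(-40 + (20/3 - 4)) = 16 + 59*(-40 + 8/3) = 16 + 59*(-112/3) = 16 - 6608/3 = -6560/3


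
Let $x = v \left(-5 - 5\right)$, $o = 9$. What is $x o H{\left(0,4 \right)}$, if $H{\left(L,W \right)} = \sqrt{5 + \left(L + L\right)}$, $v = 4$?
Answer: $- 360 \sqrt{5} \approx -804.98$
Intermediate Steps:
$x = -40$ ($x = 4 \left(-5 - 5\right) = 4 \left(-10\right) = -40$)
$H{\left(L,W \right)} = \sqrt{5 + 2 L}$
$x o H{\left(0,4 \right)} = \left(-40\right) 9 \sqrt{5 + 2 \cdot 0} = - 360 \sqrt{5 + 0} = - 360 \sqrt{5}$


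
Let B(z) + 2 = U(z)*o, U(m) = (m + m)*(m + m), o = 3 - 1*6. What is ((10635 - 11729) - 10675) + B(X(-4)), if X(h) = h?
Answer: -11963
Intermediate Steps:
o = -3 (o = 3 - 6 = -3)
U(m) = 4*m² (U(m) = (2*m)*(2*m) = 4*m²)
B(z) = -2 - 12*z² (B(z) = -2 + (4*z²)*(-3) = -2 - 12*z²)
((10635 - 11729) - 10675) + B(X(-4)) = ((10635 - 11729) - 10675) + (-2 - 12*(-4)²) = (-1094 - 10675) + (-2 - 12*16) = -11769 + (-2 - 192) = -11769 - 194 = -11963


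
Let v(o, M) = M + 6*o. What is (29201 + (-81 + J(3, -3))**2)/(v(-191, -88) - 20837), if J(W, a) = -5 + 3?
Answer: -12030/7357 ≈ -1.6352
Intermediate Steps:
J(W, a) = -2
(29201 + (-81 + J(3, -3))**2)/(v(-191, -88) - 20837) = (29201 + (-81 - 2)**2)/((-88 + 6*(-191)) - 20837) = (29201 + (-83)**2)/((-88 - 1146) - 20837) = (29201 + 6889)/(-1234 - 20837) = 36090/(-22071) = 36090*(-1/22071) = -12030/7357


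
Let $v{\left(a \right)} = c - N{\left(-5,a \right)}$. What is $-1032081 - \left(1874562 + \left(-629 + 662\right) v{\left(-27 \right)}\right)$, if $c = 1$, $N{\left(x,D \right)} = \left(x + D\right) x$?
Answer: $-2901396$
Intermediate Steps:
$N{\left(x,D \right)} = x \left(D + x\right)$ ($N{\left(x,D \right)} = \left(D + x\right) x = x \left(D + x\right)$)
$v{\left(a \right)} = -24 + 5 a$ ($v{\left(a \right)} = 1 - - 5 \left(a - 5\right) = 1 - - 5 \left(-5 + a\right) = 1 - \left(25 - 5 a\right) = 1 + \left(-25 + 5 a\right) = -24 + 5 a$)
$-1032081 - \left(1874562 + \left(-629 + 662\right) v{\left(-27 \right)}\right) = -1032081 - \left(1874562 + \left(-629 + 662\right) \left(-24 + 5 \left(-27\right)\right)\right) = -1032081 - \left(1874562 + 33 \left(-24 - 135\right)\right) = -1032081 - \left(1874562 + 33 \left(-159\right)\right) = -1032081 - 1869315 = -2901396$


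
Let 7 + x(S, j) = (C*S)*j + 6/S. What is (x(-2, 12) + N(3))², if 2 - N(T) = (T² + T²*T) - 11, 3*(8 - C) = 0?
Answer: 50625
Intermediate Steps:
C = 8 (C = 8 - ⅓*0 = 8 + 0 = 8)
N(T) = 13 - T² - T³ (N(T) = 2 - ((T² + T²*T) - 11) = 2 - ((T² + T³) - 11) = 2 - (-11 + T² + T³) = 2 + (11 - T² - T³) = 13 - T² - T³)
x(S, j) = -7 + 6/S + 8*S*j (x(S, j) = -7 + ((8*S)*j + 6/S) = -7 + (8*S*j + 6/S) = -7 + (6/S + 8*S*j) = -7 + 6/S + 8*S*j)
(x(-2, 12) + N(3))² = ((-7 + 6/(-2) + 8*(-2)*12) + (13 - 1*3² - 1*3³))² = ((-7 + 6*(-½) - 192) + (13 - 1*9 - 1*27))² = ((-7 - 3 - 192) + (13 - 9 - 27))² = (-202 - 23)² = (-225)² = 50625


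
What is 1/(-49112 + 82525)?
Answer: 1/33413 ≈ 2.9928e-5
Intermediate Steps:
1/(-49112 + 82525) = 1/33413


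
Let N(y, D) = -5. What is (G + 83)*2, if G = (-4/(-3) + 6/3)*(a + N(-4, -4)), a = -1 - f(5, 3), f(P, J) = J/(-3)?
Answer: 398/3 ≈ 132.67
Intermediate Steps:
f(P, J) = -J/3 (f(P, J) = J*(-⅓) = -J/3)
a = 0 (a = -1 - (-1)*3/3 = -1 - 1*(-1) = -1 + 1 = 0)
G = -50/3 (G = (-4/(-3) + 6/3)*(0 - 5) = (-4*(-⅓) + 6*(⅓))*(-5) = (4/3 + 2)*(-5) = (10/3)*(-5) = -50/3 ≈ -16.667)
(G + 83)*2 = (-50/3 + 83)*2 = (199/3)*2 = 398/3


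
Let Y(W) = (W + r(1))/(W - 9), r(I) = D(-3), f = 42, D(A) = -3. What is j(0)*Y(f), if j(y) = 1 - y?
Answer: 13/11 ≈ 1.1818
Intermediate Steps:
r(I) = -3
Y(W) = (-3 + W)/(-9 + W) (Y(W) = (W - 3)/(W - 9) = (-3 + W)/(-9 + W))
j(0)*Y(f) = (1 - 1*0)*((-3 + 42)/(-9 + 42)) = (1 + 0)*(39/33) = 1*((1/33)*39) = 1*(13/11) = 13/11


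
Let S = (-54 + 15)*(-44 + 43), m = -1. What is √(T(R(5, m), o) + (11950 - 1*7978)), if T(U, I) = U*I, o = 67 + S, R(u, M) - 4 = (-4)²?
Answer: 2*√1523 ≈ 78.051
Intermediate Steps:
S = 39 (S = -39*(-1) = 39)
R(u, M) = 20 (R(u, M) = 4 + (-4)² = 4 + 16 = 20)
o = 106 (o = 67 + 39 = 106)
T(U, I) = I*U
√(T(R(5, m), o) + (11950 - 1*7978)) = √(106*20 + (11950 - 1*7978)) = √(2120 + (11950 - 7978)) = √(2120 + 3972) = √6092 = 2*√1523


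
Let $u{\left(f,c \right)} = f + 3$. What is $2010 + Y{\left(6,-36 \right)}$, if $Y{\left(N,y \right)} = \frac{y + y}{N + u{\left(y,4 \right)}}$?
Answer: $\frac{6038}{3} \approx 2012.7$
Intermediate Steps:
$u{\left(f,c \right)} = 3 + f$
$Y{\left(N,y \right)} = \frac{2 y}{3 + N + y}$ ($Y{\left(N,y \right)} = \frac{y + y}{N + \left(3 + y\right)} = \frac{2 y}{3 + N + y}$)
$2010 + Y{\left(6,-36 \right)} = 2010 + 2 \left(-36\right) \frac{1}{3 + 6 - 36} = 2010 + 2 \left(-36\right) \frac{1}{-27} = 2010 + 2 \left(-36\right) \left(- \frac{1}{27}\right) = 2010 + \frac{8}{3} = \frac{6038}{3}$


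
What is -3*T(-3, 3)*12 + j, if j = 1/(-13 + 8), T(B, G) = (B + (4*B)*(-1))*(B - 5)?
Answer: 12959/5 ≈ 2591.8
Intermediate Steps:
T(B, G) = -3*B*(-5 + B) (T(B, G) = (B - 4*B)*(-5 + B) = (-3*B)*(-5 + B) = -3*B*(-5 + B))
j = -⅕ (j = 1/(-5) = -⅕ ≈ -0.20000)
-3*T(-3, 3)*12 + j = -9*(-3)*(5 - 1*(-3))*12 - ⅕ = -9*(-3)*(5 + 3)*12 - ⅕ = -9*(-3)*8*12 - ⅕ = -3*(-72)*12 - ⅕ = 216*12 - ⅕ = 2592 - ⅕ = 12959/5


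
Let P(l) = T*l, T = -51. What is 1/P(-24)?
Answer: 1/1224 ≈ 0.00081699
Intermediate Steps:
P(l) = -51*l
1/P(-24) = 1/(-51*(-24)) = 1/1224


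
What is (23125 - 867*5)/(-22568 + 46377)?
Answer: 18790/23809 ≈ 0.78920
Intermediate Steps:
(23125 - 867*5)/(-22568 + 46377) = (23125 - 51*85)/23809 = (23125 - 4335)*(1/23809) = 18790*(1/23809) = 18790/23809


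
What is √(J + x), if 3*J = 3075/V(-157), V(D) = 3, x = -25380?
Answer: I*√225345/3 ≈ 158.24*I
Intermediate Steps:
J = 1025/3 (J = (3075/3)/3 = (3075*(⅓))/3 = (⅓)*1025 = 1025/3 ≈ 341.67)
√(J + x) = √(1025/3 - 25380) = √(-75115/3) = I*√225345/3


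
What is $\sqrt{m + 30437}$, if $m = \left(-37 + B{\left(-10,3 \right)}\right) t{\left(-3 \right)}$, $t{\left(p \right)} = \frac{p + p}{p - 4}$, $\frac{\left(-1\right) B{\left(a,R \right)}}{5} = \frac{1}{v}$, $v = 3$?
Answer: $\frac{\sqrt{1489789}}{7} \approx 174.37$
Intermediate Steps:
$B{\left(a,R \right)} = - \frac{5}{3}$
$t{\left(p \right)} = \frac{2 p}{-4 + p}$
$m = - \frac{232}{7}$ ($m = \left(-37 - \frac{5}{3}\right) 2 \left(-3\right) \frac{1}{-4 - 3} = - \frac{116 \cdot 2 \left(-3\right) \frac{1}{-7}}{3} = - \frac{116 \cdot 2 \left(-3\right) \left(- \frac{1}{7}\right)}{3} = \left(- \frac{116}{3}\right) \frac{6}{7} = - \frac{232}{7} \approx -33.143$)
$\sqrt{m + 30437} = \sqrt{- \frac{232}{7} + 30437} = \sqrt{\frac{212827}{7}} = \frac{\sqrt{1489789}}{7}$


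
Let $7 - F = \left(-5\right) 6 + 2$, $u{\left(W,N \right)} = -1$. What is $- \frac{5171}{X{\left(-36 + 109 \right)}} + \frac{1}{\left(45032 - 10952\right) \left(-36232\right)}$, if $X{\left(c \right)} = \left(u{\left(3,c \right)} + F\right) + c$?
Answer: $- \frac{6385081301867}{132122161920} \approx -48.327$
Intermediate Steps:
$F = 35$ ($F = 7 - \left(\left(-5\right) 6 + 2\right) = 7 - \left(-30 + 2\right) = 7 - -28 = 7 + 28 = 35$)
$X{\left(c \right)} = 34 + c$ ($X{\left(c \right)} = \left(-1 + 35\right) + c = 34 + c$)
$- \frac{5171}{X{\left(-36 + 109 \right)}} + \frac{1}{\left(45032 - 10952\right) \left(-36232\right)} = - \frac{5171}{34 + \left(-36 + 109\right)} + \frac{1}{\left(45032 - 10952\right) \left(-36232\right)} = - \frac{5171}{34 + 73} + \frac{1}{34080} \left(- \frac{1}{36232}\right) = - \frac{5171}{107} + \frac{1}{34080} \left(- \frac{1}{36232}\right) = \left(-5171\right) \frac{1}{107} - \frac{1}{1234786560} = - \frac{5171}{107} - \frac{1}{1234786560} = - \frac{6385081301867}{132122161920}$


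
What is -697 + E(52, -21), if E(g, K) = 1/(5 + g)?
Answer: -39728/57 ≈ -696.98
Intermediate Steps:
-697 + E(52, -21) = -697 + 1/(5 + 52) = -697 + 1/57 = -39728/57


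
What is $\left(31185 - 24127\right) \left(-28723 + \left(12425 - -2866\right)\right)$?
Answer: $-94803056$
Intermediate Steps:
$\left(31185 - 24127\right) \left(-28723 + \left(12425 - -2866\right)\right) = 7058 \left(-28723 + \left(12425 + 2866\right)\right) = 7058 \left(-28723 + 15291\right) = 7058 \left(-13432\right) = -94803056$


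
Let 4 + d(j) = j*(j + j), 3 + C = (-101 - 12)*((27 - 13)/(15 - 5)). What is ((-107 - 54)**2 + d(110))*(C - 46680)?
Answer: -11737702102/5 ≈ -2.3475e+9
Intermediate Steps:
C = -806/5 (C = -3 + (-101 - 12)*((27 - 13)/(15 - 5)) = -3 - 1582/10 = -3 - 113*7/5 = -3 - 791/5 = -806/5 ≈ -161.20)
d(j) = -4 + 2*j**2 (d(j) = -4 + j*(j + j) = -4 + j*(2*j) = -4 + 2*j**2)
((-107 - 54)**2 + d(110))*(C - 46680) = ((-107 - 54)**2 + (-4 + 2*110**2))*(-806/5 - 46680) = ((-161)**2 + (-4 + 2*12100))*(-234206/5) = (25921 + (-4 + 24200))*(-234206/5) = (25921 + 24196)*(-234206/5) = 50117*(-234206/5) = -11737702102/5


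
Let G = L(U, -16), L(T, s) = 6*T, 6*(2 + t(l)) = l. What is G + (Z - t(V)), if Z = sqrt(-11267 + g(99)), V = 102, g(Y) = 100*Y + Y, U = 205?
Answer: 1215 + 2*I*sqrt(317) ≈ 1215.0 + 35.609*I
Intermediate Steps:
g(Y) = 101*Y
t(l) = -2 + l/6
Z = 2*I*sqrt(317) (Z = sqrt(-11267 + 101*99) = sqrt(-11267 + 9999) = sqrt(-1268) = 2*I*sqrt(317) ≈ 35.609*I)
G = 1230 (G = 6*205 = 1230)
G + (Z - t(V)) = 1230 + (2*I*sqrt(317) - (-2 + (1/6)*102)) = 1230 + (2*I*sqrt(317) - (-2 + 17)) = 1230 + (2*I*sqrt(317) - 1*15) = 1230 + (2*I*sqrt(317) - 15) = 1230 + (-15 + 2*I*sqrt(317)) = 1215 + 2*I*sqrt(317)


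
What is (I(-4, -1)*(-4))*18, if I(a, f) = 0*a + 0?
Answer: 0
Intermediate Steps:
I(a, f) = 0 (I(a, f) = 0 + 0 = 0)
(I(-4, -1)*(-4))*18 = (0*(-4))*18 = 0*18 = 0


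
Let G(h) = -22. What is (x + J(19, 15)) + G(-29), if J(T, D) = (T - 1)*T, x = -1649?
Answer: -1329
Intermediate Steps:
J(T, D) = T*(-1 + T) (J(T, D) = (-1 + T)*T = T*(-1 + T))
(x + J(19, 15)) + G(-29) = (-1649 + 19*(-1 + 19)) - 22 = (-1649 + 19*18) - 22 = (-1649 + 342) - 22 = -1307 - 22 = -1329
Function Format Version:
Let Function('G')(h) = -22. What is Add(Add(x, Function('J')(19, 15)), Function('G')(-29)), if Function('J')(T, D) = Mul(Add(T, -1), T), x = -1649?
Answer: -1329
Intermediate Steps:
Function('J')(T, D) = Mul(T, Add(-1, T)) (Function('J')(T, D) = Mul(Add(-1, T), T) = Mul(T, Add(-1, T)))
Add(Add(x, Function('J')(19, 15)), Function('G')(-29)) = Add(Add(-1649, Mul(19, Add(-1, 19))), -22) = Add(Add(-1649, Mul(19, 18)), -22) = Add(Add(-1649, 342), -22) = Add(-1307, -22) = -1329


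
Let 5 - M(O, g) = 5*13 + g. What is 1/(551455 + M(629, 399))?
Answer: 1/550996 ≈ 1.8149e-6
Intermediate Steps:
M(O, g) = -60 - g (M(O, g) = 5 - (5*13 + g) = 5 - (65 + g) = 5 + (-65 - g) = -60 - g)
1/(551455 + M(629, 399)) = 1/(551455 + (-60 - 1*399)) = 1/(551455 + (-60 - 399)) = 1/(551455 - 459) = 1/550996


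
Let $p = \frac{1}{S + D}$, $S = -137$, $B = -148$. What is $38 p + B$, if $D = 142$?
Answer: $- \frac{702}{5} \approx -140.4$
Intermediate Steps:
$p = \frac{1}{5}$ ($p = \frac{1}{-137 + 142} = \frac{1}{5} \approx 0.2$)
$38 p + B = 38 \cdot \frac{1}{5} - 148 = \frac{38}{5} - 148 = - \frac{702}{5}$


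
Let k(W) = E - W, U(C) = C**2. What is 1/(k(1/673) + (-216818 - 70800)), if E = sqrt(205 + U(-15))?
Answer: -26054106759/7493630077571551 - 452929*sqrt(430)/37468150387857755 ≈ -3.4771e-6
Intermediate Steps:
E = sqrt(430) (E = sqrt(205 + (-15)**2) = sqrt(205 + 225) = sqrt(430) ≈ 20.736)
k(W) = sqrt(430) - W
1/(k(1/673) + (-216818 - 70800)) = 1/((sqrt(430) - 1/673) + (-216818 - 70800)) = 1/((sqrt(430) - 1*1/673) - 287618) = 1/((sqrt(430) - 1/673) - 287618) = 1/((-1/673 + sqrt(430)) - 287618) = 1/(-193566915/673 + sqrt(430))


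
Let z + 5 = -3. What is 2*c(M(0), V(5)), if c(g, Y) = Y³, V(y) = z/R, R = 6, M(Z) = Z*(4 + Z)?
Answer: -128/27 ≈ -4.7407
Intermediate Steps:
z = -8 (z = -5 - 3 = -8)
V(y) = -4/3 (V(y) = -8/6 = -8*⅙ = -4/3)
2*c(M(0), V(5)) = 2*(-4/3)³ = 2*(-64/27) = -128/27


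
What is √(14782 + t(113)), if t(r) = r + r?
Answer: 4*√938 ≈ 122.51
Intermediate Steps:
t(r) = 2*r
√(14782 + t(113)) = √(14782 + 2*113) = √(14782 + 226) = √15008 = 4*√938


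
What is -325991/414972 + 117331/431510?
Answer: -45989648339/89532283860 ≈ -0.51367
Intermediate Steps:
-325991/414972 + 117331/431510 = -45989648339/89532283860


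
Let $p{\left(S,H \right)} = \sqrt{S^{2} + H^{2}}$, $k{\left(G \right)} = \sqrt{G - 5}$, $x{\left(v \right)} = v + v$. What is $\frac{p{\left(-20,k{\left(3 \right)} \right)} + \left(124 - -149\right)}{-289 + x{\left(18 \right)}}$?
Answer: $- \frac{273}{253} - \frac{\sqrt{398}}{253} \approx -1.1579$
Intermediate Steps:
$x{\left(v \right)} = 2 v$
$k{\left(G \right)} = \sqrt{-5 + G}$
$p{\left(S,H \right)} = \sqrt{H^{2} + S^{2}}$
$\frac{p{\left(-20,k{\left(3 \right)} \right)} + \left(124 - -149\right)}{-289 + x{\left(18 \right)}} = \frac{\sqrt{\left(\sqrt{-5 + 3}\right)^{2} + \left(-20\right)^{2}} + \left(124 - -149\right)}{-289 + 2 \cdot 18} = \frac{\sqrt{\left(\sqrt{-2}\right)^{2} + 400} + \left(124 + 149\right)}{-289 + 36} = \frac{\sqrt{\left(i \sqrt{2}\right)^{2} + 400} + 273}{-253} = \left(\sqrt{-2 + 400} + 273\right) \left(- \frac{1}{253}\right) = \left(\sqrt{398} + 273\right) \left(- \frac{1}{253}\right) = \left(273 + \sqrt{398}\right) \left(- \frac{1}{253}\right) = - \frac{273}{253} - \frac{\sqrt{398}}{253}$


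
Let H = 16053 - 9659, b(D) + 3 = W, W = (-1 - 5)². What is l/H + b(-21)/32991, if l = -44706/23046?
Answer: 188214247/270079215938 ≈ 0.00069689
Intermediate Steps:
W = 36 (W = (-6)² = 36)
l = -7451/3841 (l = -44706*1/23046 = -7451/3841 ≈ -1.9399)
b(D) = 33 (b(D) = -3 + 36 = 33)
H = 6394
l/H + b(-21)/32991 = -7451/3841/6394 + 33/32991 = -7451/3841*1/6394 + 33*(1/32991) = -7451/24559354 + 11/10997 = 188214247/270079215938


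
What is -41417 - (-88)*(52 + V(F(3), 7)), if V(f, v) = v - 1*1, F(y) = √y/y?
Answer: -36313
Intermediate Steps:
F(y) = y^(-½)
V(f, v) = -1 + v (V(f, v) = v - 1 = -1 + v)
-41417 - (-88)*(52 + V(F(3), 7)) = -41417 - (-88)*(52 + (-1 + 7)) = -41417 - (-88)*(52 + 6) = -41417 - (-88)*58 = -41417 - 1*(-5104) = -41417 + 5104 = -36313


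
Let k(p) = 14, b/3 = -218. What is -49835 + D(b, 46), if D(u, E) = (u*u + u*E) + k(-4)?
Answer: 347811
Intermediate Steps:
b = -654 (b = 3*(-218) = -654)
D(u, E) = 14 + u**2 + E*u (D(u, E) = (u*u + u*E) + 14 = (u**2 + E*u) + 14 = 14 + u**2 + E*u)
-49835 + D(b, 46) = -49835 + (14 + (-654)**2 + 46*(-654)) = -49835 + (14 + 427716 - 30084) = -49835 + 397646 = 347811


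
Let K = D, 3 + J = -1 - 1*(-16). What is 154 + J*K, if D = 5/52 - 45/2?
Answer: -1493/13 ≈ -114.85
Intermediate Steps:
J = 12 (J = -3 + (-1 - 1*(-16)) = -3 + (-1 + 16) = -3 + 15 = 12)
D = -1165/52 (D = 5*(1/52) - 45*1/2 = 5/52 - 45/2 = -1165/52 ≈ -22.404)
K = -1165/52 ≈ -22.404
154 + J*K = 154 + 12*(-1165/52) = 154 - 3495/13 = -1493/13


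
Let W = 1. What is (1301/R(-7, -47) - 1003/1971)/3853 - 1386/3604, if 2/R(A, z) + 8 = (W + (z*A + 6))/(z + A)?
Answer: -38123770097/13684861926 ≈ -2.7858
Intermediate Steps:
R(A, z) = 2/(-8 + (7 + A*z)/(A + z)) (R(A, z) = 2/(-8 + (1 + (z*A + 6))/(z + A)) = 2/(-8 + (1 + (A*z + 6))/(A + z)) = 2/(-8 + (1 + (6 + A*z))/(A + z)) = 2/(-8 + (7 + A*z)/(A + z)))
(1301/R(-7, -47) - 1003/1971)/3853 - 1386/3604 = (1301/((2*(-7 - 47)/(7 - 8*(-7) - 8*(-47) - 7*(-47)))) - 1003/1971)/3853 - 1386/3604 = (1301/((2*(-54)/(7 + 56 + 376 + 329))) - 1003*1/1971)*(1/3853) - 1386*1/3604 = (1301/((2*(-54)/768)) - 1003/1971)*(1/3853) - 693/1802 = (1301/((2*(1/768)*(-54))) - 1003/1971)*(1/3853) - 693/1802 = (1301/(-9/64) - 1003/1971)*(1/3853) - 693/1802 = (1301*(-64/9) - 1003/1971)*(1/3853) - 693/1802 = (-83264/9 - 1003/1971)*(1/3853) - 693/1802 = -18235819/1971*1/3853 - 693/1802 = -18235819/7594263 - 693/1802 = -38123770097/13684861926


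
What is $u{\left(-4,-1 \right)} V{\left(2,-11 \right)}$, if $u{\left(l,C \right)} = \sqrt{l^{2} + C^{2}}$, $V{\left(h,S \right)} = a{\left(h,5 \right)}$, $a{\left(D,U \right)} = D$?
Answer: $2 \sqrt{17} \approx 8.2462$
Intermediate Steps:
$V{\left(h,S \right)} = h$
$u{\left(l,C \right)} = \sqrt{C^{2} + l^{2}}$
$u{\left(-4,-1 \right)} V{\left(2,-11 \right)} = \sqrt{\left(-1\right)^{2} + \left(-4\right)^{2}} \cdot 2 = \sqrt{1 + 16} \cdot 2 = \sqrt{17} \cdot 2 = 2 \sqrt{17}$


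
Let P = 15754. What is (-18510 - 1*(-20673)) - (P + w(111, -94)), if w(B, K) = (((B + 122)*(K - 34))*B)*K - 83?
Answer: -311197124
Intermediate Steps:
w(B, K) = -83 + B*K*(-34 + K)*(122 + B) (w(B, K) = (((122 + B)*(-34 + K))*B)*K - 83 = (((-34 + K)*(122 + B))*B)*K - 83 = (B*(-34 + K)*(122 + B))*K - 83 = B*K*(-34 + K)*(122 + B) - 83 = -83 + B*K*(-34 + K)*(122 + B))
(-18510 - 1*(-20673)) - (P + w(111, -94)) = (-18510 - 1*(-20673)) - (15754 + (-83 + 111²*(-94)² - 4148*111*(-94) - 34*(-94)*111² + 122*111*(-94)²)) = (-18510 + 20673) - (15754 + (-83 + 12321*8836 + 43280232 - 34*(-94)*12321 + 122*111*8836)) = 2163 - (15754 + (-83 + 108868356 + 43280232 + 39377916 + 119657112)) = 2163 - (15754 + 311183533) = 2163 - 1*311199287 = 2163 - 311199287 = -311197124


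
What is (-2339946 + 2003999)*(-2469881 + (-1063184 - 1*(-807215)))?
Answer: 915741129950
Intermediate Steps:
(-2339946 + 2003999)*(-2469881 + (-1063184 - 1*(-807215))) = -335947*(-2469881 + (-1063184 + 807215)) = -335947*(-2469881 - 255969) = -335947*(-2725850) = 915741129950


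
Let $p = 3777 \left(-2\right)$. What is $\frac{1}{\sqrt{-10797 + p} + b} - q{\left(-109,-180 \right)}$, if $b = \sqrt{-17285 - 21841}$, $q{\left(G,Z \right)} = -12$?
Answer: $\frac{- i + 12 \sqrt{39126} + 36 \sqrt{2039}}{\sqrt{39126} + 3 \sqrt{2039}} \approx 12.0 - 0.0030006 i$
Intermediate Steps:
$p = -7554$
$b = i \sqrt{39126}$ ($b = \sqrt{-39126} = i \sqrt{39126} \approx 197.8 i$)
$\frac{1}{\sqrt{-10797 + p} + b} - q{\left(-109,-180 \right)} = \frac{1}{\sqrt{-10797 - 7554} + i \sqrt{39126}} - -12 = \frac{1}{\sqrt{-18351} + i \sqrt{39126}} + 12 = \frac{1}{3 i \sqrt{2039} + i \sqrt{39126}} + 12 = \frac{1}{i \sqrt{39126} + 3 i \sqrt{2039}} + 12 = 12 + \frac{1}{i \sqrt{39126} + 3 i \sqrt{2039}}$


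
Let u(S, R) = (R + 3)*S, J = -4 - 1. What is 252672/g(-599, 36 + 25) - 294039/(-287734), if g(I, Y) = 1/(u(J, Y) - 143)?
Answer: -33661176295785/287734 ≈ -1.1699e+8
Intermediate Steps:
J = -5
u(S, R) = S*(3 + R) (u(S, R) = (3 + R)*S = S*(3 + R))
g(I, Y) = 1/(-158 - 5*Y) (g(I, Y) = 1/(-5*(3 + Y) - 143) = 1/((-15 - 5*Y) - 143) = 1/(-158 - 5*Y))
252672/g(-599, 36 + 25) - 294039/(-287734) = 252672/((-1/(158 + 5*(36 + 25)))) - 294039/(-287734) = 252672/((-1/(158 + 5*61))) - 294039*(-1/287734) = 252672/((-1/(158 + 305))) + 294039/287734 = 252672/((-1/463)) + 294039/287734 = 252672/((-1*1/463)) + 294039/287734 = 252672/(-1/463) + 294039/287734 = 252672*(-463) + 294039/287734 = -116987136 + 294039/287734 = -33661176295785/287734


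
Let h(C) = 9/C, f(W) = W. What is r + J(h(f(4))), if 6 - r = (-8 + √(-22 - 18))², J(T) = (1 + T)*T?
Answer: -171/16 + 32*I*√10 ≈ -10.688 + 101.19*I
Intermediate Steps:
J(T) = T*(1 + T)
r = 6 - (-8 + 2*I*√10)² (r = 6 - (-8 + √(-22 - 18))² = 6 - (-8 + √(-40))² = 6 - (-8 + 2*I*√10)² ≈ -18.0 + 101.19*I)
r + J(h(f(4))) = (-18 + 32*I*√10) + (9/4)*(1 + 9/4) = (-18 + 32*I*√10) + (9*(¼))*(1 + 9*(¼)) = (-18 + 32*I*√10) + 9*(1 + 9/4)/4 = (-18 + 32*I*√10) + (9/4)*(13/4) = (-18 + 32*I*√10) + 117/16 = -171/16 + 32*I*√10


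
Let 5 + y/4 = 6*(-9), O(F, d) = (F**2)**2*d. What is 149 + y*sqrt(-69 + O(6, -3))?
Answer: 149 - 236*I*sqrt(3957) ≈ 149.0 - 14846.0*I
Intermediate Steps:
O(F, d) = d*F**4 (O(F, d) = F**4*d = d*F**4)
y = -236 (y = -20 + 4*(6*(-9)) = -20 + 4*(-54) = -20 - 216 = -236)
149 + y*sqrt(-69 + O(6, -3)) = 149 - 236*sqrt(-69 - 3*6**4) = 149 - 236*sqrt(-69 - 3*1296) = 149 - 236*sqrt(-69 - 3888) = 149 - 236*I*sqrt(3957)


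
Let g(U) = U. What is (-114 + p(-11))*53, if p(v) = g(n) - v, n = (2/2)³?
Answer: -5406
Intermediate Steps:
n = 1 (n = (2*(½))³ = 1³ = 1)
p(v) = 1 - v
(-114 + p(-11))*53 = (-114 + (1 - 1*(-11)))*53 = (-114 + (1 + 11))*53 = (-114 + 12)*53 = -102*53 = -5406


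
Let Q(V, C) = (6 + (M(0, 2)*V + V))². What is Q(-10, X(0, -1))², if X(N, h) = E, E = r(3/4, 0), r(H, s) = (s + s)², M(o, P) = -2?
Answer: 65536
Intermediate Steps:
r(H, s) = 4*s² (r(H, s) = (2*s)² = 4*s²)
E = 0 (E = 4*0² = 4*0 = 0)
X(N, h) = 0
Q(V, C) = (6 - V)² (Q(V, C) = (6 + (-2*V + V))² = (6 - V)²)
Q(-10, X(0, -1))² = ((6 - 1*(-10))²)² = ((6 + 10)²)² = (16²)² = 256² = 65536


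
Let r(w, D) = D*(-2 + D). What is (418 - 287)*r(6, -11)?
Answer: 18733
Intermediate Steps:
(418 - 287)*r(6, -11) = (418 - 287)*(-11*(-2 - 11)) = 131*(-11*(-13)) = 131*143 = 18733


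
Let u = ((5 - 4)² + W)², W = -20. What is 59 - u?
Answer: -302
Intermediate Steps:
u = 361 (u = ((5 - 4)² - 20)² = (1² - 20)² = (1 - 20)² = (-19)² = 361)
59 - u = 59 - 1*361 = 59 - 361 = -302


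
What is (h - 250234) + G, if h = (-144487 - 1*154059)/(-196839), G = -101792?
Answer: -69292147268/196839 ≈ -3.5202e+5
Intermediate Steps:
h = 298546/196839 (h = (-144487 - 154059)*(-1/196839) = -298546*(-1/196839) = 298546/196839 ≈ 1.5167)
(h - 250234) + G = (298546/196839 - 250234) - 101792 = -49255511780/196839 - 101792 = -69292147268/196839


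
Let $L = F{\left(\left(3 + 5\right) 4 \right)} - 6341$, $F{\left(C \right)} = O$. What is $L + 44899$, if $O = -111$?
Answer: $38447$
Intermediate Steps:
$F{\left(C \right)} = -111$
$L = -6452$ ($L = -111 - 6341 = -6452$)
$L + 44899 = -6452 + 44899 = 38447$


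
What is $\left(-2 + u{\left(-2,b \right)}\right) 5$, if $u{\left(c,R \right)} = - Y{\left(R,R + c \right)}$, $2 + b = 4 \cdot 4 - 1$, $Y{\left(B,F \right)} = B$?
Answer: $-75$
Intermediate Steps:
$b = 13$ ($b = -2 + \left(4 \cdot 4 - 1\right) = -2 + \left(16 - 1\right) = -2 + 15 = 13$)
$u{\left(c,R \right)} = - R$
$\left(-2 + u{\left(-2,b \right)}\right) 5 = \left(-2 - 13\right) 5 = \left(-15\right) 5 = -75$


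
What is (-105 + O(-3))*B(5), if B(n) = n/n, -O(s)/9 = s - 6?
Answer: -24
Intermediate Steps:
O(s) = 54 - 9*s (O(s) = -9*(s - 6) = -9*(-6 + s) = 54 - 9*s)
B(n) = 1
(-105 + O(-3))*B(5) = (-105 + (54 - 9*(-3)))*1 = (-105 + (54 + 27))*1 = (-105 + 81)*1 = -24*1 = -24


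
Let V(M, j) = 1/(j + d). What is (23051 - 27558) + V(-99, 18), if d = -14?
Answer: -18027/4 ≈ -4506.8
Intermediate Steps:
V(M, j) = 1/(-14 + j) (V(M, j) = 1/(j - 14) = 1/(-14 + j))
(23051 - 27558) + V(-99, 18) = (23051 - 27558) + 1/(-14 + 18) = -4507 + 1/4 = -4507 + ¼ = -18027/4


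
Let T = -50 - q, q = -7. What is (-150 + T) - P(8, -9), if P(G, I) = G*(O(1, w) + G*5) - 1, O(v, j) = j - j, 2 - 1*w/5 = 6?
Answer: -512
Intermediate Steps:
w = -20 (w = 10 - 5*6 = 10 - 30 = -20)
T = -43 (T = -50 - 1*(-7) = -50 + 7 = -43)
O(v, j) = 0
P(G, I) = -1 + 5*G² (P(G, I) = G*(0 + G*5) - 1 = G*(0 + 5*G) - 1 = G*(5*G) - 1 = 5*G² - 1 = -1 + 5*G²)
(-150 + T) - P(8, -9) = (-150 - 43) - (-1 + 5*8²) = -193 - (-1 + 5*64) = -193 - (-1 + 320) = -193 - 1*319 = -193 - 319 = -512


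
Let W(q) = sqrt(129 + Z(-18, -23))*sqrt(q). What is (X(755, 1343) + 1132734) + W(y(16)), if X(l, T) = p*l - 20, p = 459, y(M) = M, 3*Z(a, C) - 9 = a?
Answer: 1479259 + 12*sqrt(14) ≈ 1.4793e+6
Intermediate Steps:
Z(a, C) = 3 + a/3
X(l, T) = -20 + 459*l (X(l, T) = 459*l - 20 = -20 + 459*l)
W(q) = 3*sqrt(14)*sqrt(q) (W(q) = sqrt(129 + (3 + (1/3)*(-18)))*sqrt(q) = sqrt(129 + (3 - 6))*sqrt(q) = sqrt(129 - 3)*sqrt(q) = sqrt(126)*sqrt(q) = (3*sqrt(14))*sqrt(q) = 3*sqrt(14)*sqrt(q))
(X(755, 1343) + 1132734) + W(y(16)) = ((-20 + 459*755) + 1132734) + 3*sqrt(14)*sqrt(16) = ((-20 + 346545) + 1132734) + 3*sqrt(14)*4 = (346525 + 1132734) + 12*sqrt(14) = 1479259 + 12*sqrt(14)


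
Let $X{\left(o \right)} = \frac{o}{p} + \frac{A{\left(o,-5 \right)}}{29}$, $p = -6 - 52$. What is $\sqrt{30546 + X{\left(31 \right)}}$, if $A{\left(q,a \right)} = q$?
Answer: $\frac{\sqrt{102758542}}{58} \approx 174.78$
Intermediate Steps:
$p = -58$
$X{\left(o \right)} = \frac{o}{58}$ ($X{\left(o \right)} = \frac{o}{-58} + \frac{o}{29} = o \left(- \frac{1}{58}\right) + o \frac{1}{29} = - \frac{o}{58} + \frac{o}{29} = \frac{o}{58}$)
$\sqrt{30546 + X{\left(31 \right)}} = \sqrt{30546 + \frac{1}{58} \cdot 31} = \sqrt{30546 + \frac{31}{58}} = \sqrt{\frac{1771699}{58}} = \frac{\sqrt{102758542}}{58}$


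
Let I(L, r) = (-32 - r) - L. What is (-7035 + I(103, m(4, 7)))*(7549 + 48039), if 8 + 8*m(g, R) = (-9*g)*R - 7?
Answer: -793421421/2 ≈ -3.9671e+8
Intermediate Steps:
m(g, R) = -15/8 - 9*R*g/8 (m(g, R) = -1 + ((-9*g)*R - 7)/8 = -1 + (-9*R*g - 7)/8 = -1 + (-7 - 9*R*g)/8 = -1 + (-7/8 - 9*R*g/8) = -15/8 - 9*R*g/8)
I(L, r) = -32 - L - r
(-7035 + I(103, m(4, 7)))*(7549 + 48039) = (-7035 + (-32 - 1*103 - (-15/8 - 9/8*7*4)))*(7549 + 48039) = (-7035 + (-32 - 103 - (-15/8 - 63/2)))*55588 = (-7035 + (-32 - 103 - 1*(-267/8)))*55588 = (-7035 + (-32 - 103 + 267/8))*55588 = (-7035 - 813/8)*55588 = -57093/8*55588 = -793421421/2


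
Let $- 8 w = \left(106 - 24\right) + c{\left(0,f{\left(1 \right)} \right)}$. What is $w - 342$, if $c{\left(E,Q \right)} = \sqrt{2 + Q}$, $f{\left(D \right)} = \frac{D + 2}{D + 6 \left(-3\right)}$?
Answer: $- \frac{1409}{4} - \frac{\sqrt{527}}{136} \approx -352.42$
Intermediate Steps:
$f{\left(D \right)} = \frac{2 + D}{-18 + D}$ ($f{\left(D \right)} = \frac{2 + D}{D - 18} = \frac{2 + D}{-18 + D}$)
$w = - \frac{41}{4} - \frac{\sqrt{527}}{136}$ ($w = - \frac{\left(106 - 24\right) + \sqrt{2 + \frac{2 + 1}{-18 + 1}}}{8} = - \frac{82 + \sqrt{2 + \frac{1}{-17} \cdot 3}}{8} = - \frac{82 + \sqrt{2 - \frac{3}{17}}}{8} = - \frac{82 + \sqrt{\frac{31}{17}}}{8} = - \frac{82 + \frac{\sqrt{527}}{17}}{8} = - \frac{41}{4} - \frac{\sqrt{527}}{136} \approx -10.419$)
$w - 342 = \left(- \frac{41}{4} - \frac{\sqrt{527}}{136}\right) - 342 = - \frac{1409}{4} - \frac{\sqrt{527}}{136}$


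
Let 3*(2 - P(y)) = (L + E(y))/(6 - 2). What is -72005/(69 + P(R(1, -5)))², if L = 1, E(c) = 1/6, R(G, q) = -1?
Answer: -74654784/5212205 ≈ -14.323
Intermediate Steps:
E(c) = ⅙
P(y) = 137/72 (P(y) = 2 - (1 + ⅙)/(3*(6 - 2)) = 2 - 7/(18*4) = 2 - ⅓*7/24 = 2 - 7/72 = 137/72)
-72005/(69 + P(R(1, -5)))² = -72005/(69 + 137/72)² = -72005/((5105/72)²) = -72005/26061025/5184 = -72005*5184/26061025 = -74654784/5212205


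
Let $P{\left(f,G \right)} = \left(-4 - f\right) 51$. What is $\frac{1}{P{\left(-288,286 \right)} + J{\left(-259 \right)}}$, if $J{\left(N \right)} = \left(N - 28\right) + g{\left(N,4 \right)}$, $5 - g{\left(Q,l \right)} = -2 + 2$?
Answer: $\frac{1}{14202} \approx 7.0413 \cdot 10^{-5}$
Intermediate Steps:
$g{\left(Q,l \right)} = 5$ ($g{\left(Q,l \right)} = 5 - \left(-2 + 2\right) = 5 - 0 = 5 + 0 = 5$)
$P{\left(f,G \right)} = -204 - 51 f$
$J{\left(N \right)} = -23 + N$ ($J{\left(N \right)} = \left(N - 28\right) + 5 = \left(-28 + N\right) + 5 = -23 + N$)
$\frac{1}{P{\left(-288,286 \right)} + J{\left(-259 \right)}} = \frac{1}{\left(-204 - -14688\right) - 282} = \frac{1}{\left(-204 + 14688\right) - 282} = \frac{1}{14484 - 282} = \frac{1}{14202}$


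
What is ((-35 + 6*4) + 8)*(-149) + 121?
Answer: 568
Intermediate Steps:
((-35 + 6*4) + 8)*(-149) + 121 = ((-35 + 24) + 8)*(-149) + 121 = (-11 + 8)*(-149) + 121 = -3*(-149) + 121 = 447 + 121 = 568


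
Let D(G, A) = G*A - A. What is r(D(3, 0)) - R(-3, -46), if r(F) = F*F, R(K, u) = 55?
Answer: -55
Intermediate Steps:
D(G, A) = -A + A*G (D(G, A) = A*G - A = -A + A*G)
r(F) = F**2
r(D(3, 0)) - R(-3, -46) = (0*(-1 + 3))**2 - 1*55 = (0*2)**2 - 55 = 0**2 - 55 = 0 - 55 = -55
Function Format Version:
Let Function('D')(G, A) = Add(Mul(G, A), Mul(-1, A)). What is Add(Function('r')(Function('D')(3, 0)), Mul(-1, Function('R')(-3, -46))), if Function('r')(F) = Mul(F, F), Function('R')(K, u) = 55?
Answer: -55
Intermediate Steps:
Function('D')(G, A) = Add(Mul(-1, A), Mul(A, G)) (Function('D')(G, A) = Add(Mul(A, G), Mul(-1, A)) = Add(Mul(-1, A), Mul(A, G)))
Function('r')(F) = Pow(F, 2)
Add(Function('r')(Function('D')(3, 0)), Mul(-1, Function('R')(-3, -46))) = Add(Pow(Mul(0, Add(-1, 3)), 2), Mul(-1, 55)) = Add(Pow(Mul(0, 2), 2), -55) = Add(Pow(0, 2), -55) = Add(0, -55) = -55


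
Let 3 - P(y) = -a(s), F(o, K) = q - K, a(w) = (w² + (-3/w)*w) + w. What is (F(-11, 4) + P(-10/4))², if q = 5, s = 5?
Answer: 961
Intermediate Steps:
a(w) = -3 + w + w² (a(w) = (w² - 3) + w = (-3 + w²) + w = -3 + w + w²)
F(o, K) = 5 - K
P(y) = 30 (P(y) = 3 - (-1)*(-3 + 5 + 5²) = 3 - (-1)*(-3 + 5 + 25) = 3 - (-1)*27 = 3 - 1*(-27) = 3 + 27 = 30)
(F(-11, 4) + P(-10/4))² = ((5 - 1*4) + 30)² = ((5 - 4) + 30)² = (1 + 30)² = 31² = 961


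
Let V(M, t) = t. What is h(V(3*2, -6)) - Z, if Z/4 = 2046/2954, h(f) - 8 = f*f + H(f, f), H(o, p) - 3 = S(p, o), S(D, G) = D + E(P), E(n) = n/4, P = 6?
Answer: 117361/2954 ≈ 39.729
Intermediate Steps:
E(n) = n/4 (E(n) = n*(1/4) = n/4)
S(D, G) = 3/2 + D (S(D, G) = D + (1/4)*6 = D + 3/2 = 3/2 + D)
H(o, p) = 9/2 + p (H(o, p) = 3 + (3/2 + p) = 9/2 + p)
h(f) = 25/2 + f + f**2 (h(f) = 8 + (f*f + (9/2 + f)) = 8 + (f**2 + (9/2 + f)) = 8 + (9/2 + f + f**2) = 25/2 + f + f**2)
Z = 4092/1477 (Z = 4*(2046/2954) = 4*(2046*(1/2954)) = 4*(1023/1477) = 4092/1477 ≈ 2.7705)
h(V(3*2, -6)) - Z = (25/2 - 6 + (-6)**2) - 1*4092/1477 = (25/2 - 6 + 36) - 4092/1477 = 85/2 - 4092/1477 = 117361/2954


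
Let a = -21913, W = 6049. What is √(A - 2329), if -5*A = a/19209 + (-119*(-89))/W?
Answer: I*√786156359815270358535/580976205 ≈ 48.261*I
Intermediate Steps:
A = -70890782/580976205 (A = -(-21913/19209 - 119*(-89)/6049)/5 = -(-21913*1/19209 + 10591*(1/6049))/5 = -(-21913/19209 + 10591/6049)/5 = -⅕*70890782/116195241 = -70890782/580976205 ≈ -0.12202)
√(A - 2329) = √(-70890782/580976205 - 2329) = √(-1353164472227/580976205) = I*√786156359815270358535/580976205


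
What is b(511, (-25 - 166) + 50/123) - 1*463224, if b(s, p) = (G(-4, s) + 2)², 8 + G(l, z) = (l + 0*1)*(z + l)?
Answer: 3673932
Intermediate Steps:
G(l, z) = -8 + l*(l + z) (G(l, z) = -8 + (l + 0*1)*(z + l) = -8 + (l + 0)*(l + z) = -8 + l*(l + z))
b(s, p) = (10 - 4*s)² (b(s, p) = ((-8 + (-4)² - 4*s) + 2)² = ((-8 + 16 - 4*s) + 2)² = ((8 - 4*s) + 2)² = (10 - 4*s)²)
b(511, (-25 - 166) + 50/123) - 1*463224 = 4*(-5 + 2*511)² - 1*463224 = 4*(-5 + 1022)² - 463224 = 4*1017² - 463224 = 4*1034289 - 463224 = 4137156 - 463224 = 3673932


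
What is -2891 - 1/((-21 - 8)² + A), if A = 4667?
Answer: -15923629/5508 ≈ -2891.0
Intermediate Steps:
-2891 - 1/((-21 - 8)² + A) = -2891 - 1/((-21 - 8)² + 4667) = -2891 - 1/((-29)² + 4667) = -2891 - 1/(841 + 4667) = -2891 - 1/5508 = -15923629/5508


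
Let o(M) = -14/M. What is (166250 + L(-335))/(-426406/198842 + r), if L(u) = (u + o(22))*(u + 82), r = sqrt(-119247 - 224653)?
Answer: -5323929399219858/3399337124899109 - 24826591783410060*I*sqrt(3439)/3399337124899109 ≈ -1.5662 - 428.29*I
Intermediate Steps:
r = 10*I*sqrt(3439) (r = sqrt(-343900) = 10*I*sqrt(3439) ≈ 586.43*I)
L(u) = (82 + u)*(-7/11 + u) (L(u) = (u - 14/22)*(u + 82) = (u - 14*1/22)*(82 + u) = (u - 7/11)*(82 + u) = (-7/11 + u)*(82 + u) = (82 + u)*(-7/11 + u))
(166250 + L(-335))/(-426406/198842 + r) = (166250 + (-574/11 + (-335)**2 + (895/11)*(-335)))/(-426406/198842 + 10*I*sqrt(3439)) = (166250 + (-574/11 + 112225 - 299825/11))/(-426406*1/198842 + 10*I*sqrt(3439)) = (166250 + 84916)/(-213203/99421 + 10*I*sqrt(3439)) = 251166/(-213203/99421 + 10*I*sqrt(3439))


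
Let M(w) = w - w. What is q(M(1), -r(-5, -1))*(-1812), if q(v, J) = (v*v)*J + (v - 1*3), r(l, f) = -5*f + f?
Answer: 5436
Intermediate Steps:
r(l, f) = -4*f
M(w) = 0
q(v, J) = -3 + v + J*v² (q(v, J) = v²*J + (v - 3) = J*v² + (-3 + v) = -3 + v + J*v²)
q(M(1), -r(-5, -1))*(-1812) = (-3 + 0 - (-4)*(-1)*0²)*(-1812) = (-3 + 0 - 1*4*0)*(-1812) = (-3 + 0 - 4*0)*(-1812) = (-3 + 0 + 0)*(-1812) = -3*(-1812) = 5436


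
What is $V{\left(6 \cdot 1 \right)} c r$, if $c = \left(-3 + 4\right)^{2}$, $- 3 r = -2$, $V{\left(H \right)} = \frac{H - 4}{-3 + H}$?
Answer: $\frac{4}{9} \approx 0.44444$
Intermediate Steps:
$V{\left(H \right)} = \frac{-4 + H}{-3 + H}$
$r = \frac{2}{3}$ ($r = \left(- \frac{1}{3}\right) \left(-2\right) = \frac{2}{3} \approx 0.66667$)
$c = 1$ ($c = 1^{2} = 1$)
$V{\left(6 \cdot 1 \right)} c r = \frac{-4 + 6 \cdot 1}{-3 + 6 \cdot 1} \cdot 1 \cdot \frac{2}{3} = \frac{-4 + 6}{-3 + 6} \cdot 1 \cdot \frac{2}{3} = \frac{1}{3} \cdot 2 \cdot 1 \cdot \frac{2}{3} = \frac{2}{3} \cdot 1 \cdot \frac{2}{3} = \frac{2}{3} \cdot \frac{2}{3} = \frac{4}{9}$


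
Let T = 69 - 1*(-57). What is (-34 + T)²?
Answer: 8464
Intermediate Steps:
T = 126 (T = 69 + 57 = 126)
(-34 + T)² = (-34 + 126)² = 92² = 8464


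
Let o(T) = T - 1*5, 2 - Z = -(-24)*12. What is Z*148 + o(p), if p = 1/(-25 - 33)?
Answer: -2455315/58 ≈ -42333.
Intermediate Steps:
Z = -286 (Z = 2 - (-1)*(-24*12) = 2 - (-1)*(-288) = 2 - 1*288 = 2 - 288 = -286)
p = -1/58 (p = 1/(-58) = -1/58 ≈ -0.017241)
o(T) = -5 + T (o(T) = T - 5 = -5 + T)
Z*148 + o(p) = -286*148 + (-5 - 1/58) = -42328 - 291/58 = -2455315/58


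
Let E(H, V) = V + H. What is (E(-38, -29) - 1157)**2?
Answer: 1498176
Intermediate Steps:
E(H, V) = H + V
(E(-38, -29) - 1157)**2 = ((-38 - 29) - 1157)**2 = (-67 - 1157)**2 = (-1224)**2 = 1498176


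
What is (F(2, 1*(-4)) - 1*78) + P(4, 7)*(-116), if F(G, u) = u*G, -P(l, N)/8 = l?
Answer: 3626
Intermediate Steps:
P(l, N) = -8*l
F(G, u) = G*u
(F(2, 1*(-4)) - 1*78) + P(4, 7)*(-116) = (2*(1*(-4)) - 1*78) - 8*4*(-116) = (2*(-4) - 78) - 32*(-116) = (-8 - 78) + 3712 = -86 + 3712 = 3626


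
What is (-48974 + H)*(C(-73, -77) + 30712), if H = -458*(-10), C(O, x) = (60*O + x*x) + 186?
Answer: -1440452118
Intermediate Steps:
C(O, x) = 186 + x**2 + 60*O (C(O, x) = (60*O + x**2) + 186 = (x**2 + 60*O) + 186 = 186 + x**2 + 60*O)
H = 4580
(-48974 + H)*(C(-73, -77) + 30712) = (-48974 + 4580)*((186 + (-77)**2 + 60*(-73)) + 30712) = -44394*((186 + 5929 - 4380) + 30712) = -44394*(1735 + 30712) = -44394*32447 = -1440452118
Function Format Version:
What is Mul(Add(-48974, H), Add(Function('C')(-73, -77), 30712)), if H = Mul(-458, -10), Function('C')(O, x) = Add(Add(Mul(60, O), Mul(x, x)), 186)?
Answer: -1440452118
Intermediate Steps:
Function('C')(O, x) = Add(186, Pow(x, 2), Mul(60, O)) (Function('C')(O, x) = Add(Add(Mul(60, O), Pow(x, 2)), 186) = Add(Add(Pow(x, 2), Mul(60, O)), 186) = Add(186, Pow(x, 2), Mul(60, O)))
H = 4580
Mul(Add(-48974, H), Add(Function('C')(-73, -77), 30712)) = Mul(Add(-48974, 4580), Add(Add(186, Pow(-77, 2), Mul(60, -73)), 30712)) = Mul(-44394, Add(Add(186, 5929, -4380), 30712)) = Mul(-44394, Add(1735, 30712)) = Mul(-44394, 32447) = -1440452118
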